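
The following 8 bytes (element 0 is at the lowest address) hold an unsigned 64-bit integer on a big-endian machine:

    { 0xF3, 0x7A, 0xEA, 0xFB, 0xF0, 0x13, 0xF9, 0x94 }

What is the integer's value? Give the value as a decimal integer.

Big-endian: lowest address holds the most-significant byte.
The bytes are already most-significant first: 0xF37AEAFBF013F994.
0xF37AEAFBF013F994 = 17544593666160720276.

17544593666160720276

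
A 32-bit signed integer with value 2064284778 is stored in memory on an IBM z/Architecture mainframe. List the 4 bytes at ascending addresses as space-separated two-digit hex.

2064284778 in hexadecimal, padded to 32 bits, is 0x7B0A7C6A.
Split into bytes (most-significant first): 7B 0A 7C 6A.
In big-endian order the high byte comes first in memory.
So the memory order matches the most-significant-first order: 7B 0A 7C 6A.

7B 0A 7C 6A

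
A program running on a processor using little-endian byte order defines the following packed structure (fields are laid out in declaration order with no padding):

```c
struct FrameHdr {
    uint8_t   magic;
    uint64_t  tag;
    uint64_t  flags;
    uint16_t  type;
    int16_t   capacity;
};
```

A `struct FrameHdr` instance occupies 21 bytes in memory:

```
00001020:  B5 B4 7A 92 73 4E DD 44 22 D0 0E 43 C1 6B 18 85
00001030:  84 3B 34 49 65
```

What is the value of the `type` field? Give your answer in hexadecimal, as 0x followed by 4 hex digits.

`type` follows `magic` (1 B), `tag` (8 B), `flags` (8 B), so it starts at offset 1 + 8 + 8 = 17 and occupies 2 bytes.
Bytes at offsets 17..18: 3B 34.
Little-endian stores the least-significant byte at the lowest address.
Reassemble most-significant byte first: 34 3B → 0x343B.

0x343B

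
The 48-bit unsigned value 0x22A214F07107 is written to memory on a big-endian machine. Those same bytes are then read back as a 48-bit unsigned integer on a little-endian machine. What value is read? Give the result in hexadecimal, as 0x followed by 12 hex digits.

0x0771F014A222

Stored big-endian, the bytes at ascending addresses are 22 A2 14 F0 71 07.
Read back as little-endian, the first byte is least significant, giving 0x0771F014A222.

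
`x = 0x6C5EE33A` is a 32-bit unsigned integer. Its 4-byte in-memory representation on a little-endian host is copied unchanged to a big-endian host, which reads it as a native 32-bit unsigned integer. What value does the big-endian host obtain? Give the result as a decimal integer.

Stored little-endian, the bytes at ascending addresses are 3A E3 5E 6C.
Read back as big-endian, the last byte is least significant, giving 0x3AE35E6C.
0x3AE35E6C = 987979372.

987979372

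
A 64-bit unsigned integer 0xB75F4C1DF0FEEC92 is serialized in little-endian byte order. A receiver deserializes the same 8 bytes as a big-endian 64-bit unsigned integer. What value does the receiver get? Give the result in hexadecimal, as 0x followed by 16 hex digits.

0x92ECFEF01D4C5FB7

Stored little-endian, the bytes at ascending addresses are 92 EC FE F0 1D 4C 5F B7.
Read back as big-endian, the last byte is least significant, giving 0x92ECFEF01D4C5FB7.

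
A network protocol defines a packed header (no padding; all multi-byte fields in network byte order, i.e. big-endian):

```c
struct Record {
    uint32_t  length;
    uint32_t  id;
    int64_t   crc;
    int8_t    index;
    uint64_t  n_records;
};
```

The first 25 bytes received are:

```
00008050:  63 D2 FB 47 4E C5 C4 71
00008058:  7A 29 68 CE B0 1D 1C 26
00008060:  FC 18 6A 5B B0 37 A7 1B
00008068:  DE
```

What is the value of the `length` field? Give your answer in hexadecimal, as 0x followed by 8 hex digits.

0x63D2FB47

`length` is the first field, at byte offset 0, occupying 4 bytes.
Bytes at offsets 0..3: 63 D2 FB 47.
In big-endian order the high byte comes first in memory.
The bytes are already most-significant first: 0x63D2FB47.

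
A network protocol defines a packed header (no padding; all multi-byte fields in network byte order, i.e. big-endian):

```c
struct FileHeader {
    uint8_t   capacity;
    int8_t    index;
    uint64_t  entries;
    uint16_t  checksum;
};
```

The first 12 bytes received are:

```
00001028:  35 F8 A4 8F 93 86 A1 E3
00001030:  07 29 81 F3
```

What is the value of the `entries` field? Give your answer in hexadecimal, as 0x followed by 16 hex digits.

0xA48F9386A1E30729

`entries` follows `capacity` (1 B), `index` (1 B), so it starts at offset 1 + 1 = 2 and occupies 8 bytes.
Bytes at offsets 2..9: A4 8F 93 86 A1 E3 07 29.
In big-endian order the high byte comes first in memory.
The bytes are already most-significant first: 0xA48F9386A1E30729.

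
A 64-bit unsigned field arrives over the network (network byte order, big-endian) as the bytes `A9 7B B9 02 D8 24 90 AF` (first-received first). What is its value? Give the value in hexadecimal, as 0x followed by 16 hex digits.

0xA97BB902D82490AF

In big-endian order the high byte comes first in memory.
The bytes are already most-significant first: 0xA97BB902D82490AF.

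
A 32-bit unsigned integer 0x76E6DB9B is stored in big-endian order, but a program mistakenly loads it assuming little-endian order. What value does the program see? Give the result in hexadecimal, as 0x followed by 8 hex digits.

Stored big-endian, the bytes at ascending addresses are 76 E6 DB 9B.
Read back as little-endian, the first byte is least significant, giving 0x9BDBE676.

0x9BDBE676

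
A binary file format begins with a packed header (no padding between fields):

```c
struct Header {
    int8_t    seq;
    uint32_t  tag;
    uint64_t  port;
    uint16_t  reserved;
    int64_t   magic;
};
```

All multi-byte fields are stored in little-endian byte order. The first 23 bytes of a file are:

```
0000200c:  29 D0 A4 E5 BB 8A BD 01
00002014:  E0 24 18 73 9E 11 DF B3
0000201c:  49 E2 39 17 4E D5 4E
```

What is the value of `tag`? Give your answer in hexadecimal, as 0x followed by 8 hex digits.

0xBBE5A4D0

`tag` follows `seq` (1 byte), so it starts at byte offset 1 and occupies 4 bytes.
Bytes at offsets 1..4: D0 A4 E5 BB.
In little-endian order the low byte comes first in memory.
Reassemble most-significant byte first: BB E5 A4 D0 → 0xBBE5A4D0.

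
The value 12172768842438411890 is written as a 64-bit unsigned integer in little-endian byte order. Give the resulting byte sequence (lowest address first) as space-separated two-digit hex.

72 06 7C A2 C4 5C EE A8

12172768842438411890 in hexadecimal, padded to 64 bits, is 0xA8EE5CC4A27C0672.
Split into bytes (most-significant first): A8 EE 5C C4 A2 7C 06 72.
Little-endian stores the least-significant byte at the lowest address.
So at ascending addresses the bytes are 72 06 7C A2 C4 5C EE A8.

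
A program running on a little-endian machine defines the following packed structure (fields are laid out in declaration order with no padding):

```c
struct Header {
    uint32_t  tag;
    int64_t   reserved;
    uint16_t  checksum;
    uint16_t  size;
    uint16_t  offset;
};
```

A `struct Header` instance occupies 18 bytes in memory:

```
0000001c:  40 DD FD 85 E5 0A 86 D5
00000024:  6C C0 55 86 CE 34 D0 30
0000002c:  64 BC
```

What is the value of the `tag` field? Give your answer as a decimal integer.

2248006976

`tag` is the first field, at byte offset 0, occupying 4 bytes.
Bytes at offsets 0..3: 40 DD FD 85.
Little-endian: lowest address holds the least-significant byte.
Reassemble most-significant byte first: 85 FD DD 40 → 0x85FDDD40.
0x85FDDD40 = 2248006976.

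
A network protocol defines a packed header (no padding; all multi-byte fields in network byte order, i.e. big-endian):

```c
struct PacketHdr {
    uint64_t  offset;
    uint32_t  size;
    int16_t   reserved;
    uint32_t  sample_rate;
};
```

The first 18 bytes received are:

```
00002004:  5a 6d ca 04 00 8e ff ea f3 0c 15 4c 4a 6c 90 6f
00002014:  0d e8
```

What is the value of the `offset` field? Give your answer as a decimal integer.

`offset` is the first field, at byte offset 0, occupying 8 bytes.
Bytes at offsets 0..7: 5A 6D CA 04 00 8E FF EA.
Big-endian stores the most-significant byte at the lowest address.
The bytes are already most-significant first: 0x5A6DCA04008EFFEA.
0x5A6DCA04008EFFEA = 6516086354413027306.

6516086354413027306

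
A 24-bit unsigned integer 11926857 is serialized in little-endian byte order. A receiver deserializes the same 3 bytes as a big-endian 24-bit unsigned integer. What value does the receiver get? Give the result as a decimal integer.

4849077

11926857 in 24-bit hexadecimal is 0xB5FD49.
Stored little-endian, the bytes at ascending addresses are 49 FD B5.
Read back as big-endian, the last byte is least significant, giving 0x49FDB5.
0x49FDB5 = 4849077.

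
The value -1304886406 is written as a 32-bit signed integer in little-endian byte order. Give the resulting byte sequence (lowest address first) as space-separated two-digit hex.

7A 03 39 B2

Two's complement of -1304886406 in 32 bits: 1304886406 = 0x4DC6FC86; invert → 0xB2390379; add 1 → 0xB239037A.
Split into bytes (most-significant first): B2 39 03 7A.
In little-endian order the low byte comes first in memory.
So at ascending addresses the bytes are 7A 03 39 B2.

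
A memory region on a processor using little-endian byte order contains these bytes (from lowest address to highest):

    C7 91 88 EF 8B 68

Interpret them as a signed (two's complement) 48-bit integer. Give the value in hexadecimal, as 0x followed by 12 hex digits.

In little-endian order the low byte comes first in memory.
Reassemble most-significant byte first: 68 8B EF 88 91 C7 → 0x688BEF8891C7.

0x688BEF8891C7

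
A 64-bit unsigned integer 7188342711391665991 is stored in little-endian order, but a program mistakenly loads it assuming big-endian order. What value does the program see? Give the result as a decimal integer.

5169925993072149091

7188342711391665991 in 64-bit hexadecimal is 0x63C21F9C4C44BF47.
Stored little-endian, the bytes at ascending addresses are 47 BF 44 4C 9C 1F C2 63.
Read back as big-endian, the last byte is least significant, giving 0x47BF444C9C1FC263.
0x47BF444C9C1FC263 = 5169925993072149091.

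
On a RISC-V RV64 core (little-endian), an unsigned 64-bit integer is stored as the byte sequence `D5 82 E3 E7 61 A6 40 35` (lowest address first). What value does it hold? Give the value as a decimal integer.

In little-endian order the low byte comes first in memory.
Reassemble most-significant byte first: 35 40 A6 61 E7 E3 82 D5 → 0x3540A661E7E382D5.
0x3540A661E7E382D5 = 3837249821952148181.

3837249821952148181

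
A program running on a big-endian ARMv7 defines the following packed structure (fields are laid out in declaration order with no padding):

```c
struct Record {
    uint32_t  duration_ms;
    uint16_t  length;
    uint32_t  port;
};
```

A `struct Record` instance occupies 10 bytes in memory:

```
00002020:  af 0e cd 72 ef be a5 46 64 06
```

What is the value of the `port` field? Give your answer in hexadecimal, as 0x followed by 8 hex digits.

0xA5466406

`port` follows `duration_ms` (4 B), `length` (2 B), so it starts at offset 4 + 2 = 6 and occupies 4 bytes.
Bytes at offsets 6..9: A5 46 64 06.
Big-endian stores the most-significant byte at the lowest address.
The bytes are already most-significant first: 0xA5466406.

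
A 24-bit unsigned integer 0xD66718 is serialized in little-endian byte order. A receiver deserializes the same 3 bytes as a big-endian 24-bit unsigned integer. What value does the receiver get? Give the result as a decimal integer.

1599446

Stored little-endian, the bytes at ascending addresses are 18 67 D6.
Read back as big-endian, the last byte is least significant, giving 0x1867D6.
0x1867D6 = 1599446.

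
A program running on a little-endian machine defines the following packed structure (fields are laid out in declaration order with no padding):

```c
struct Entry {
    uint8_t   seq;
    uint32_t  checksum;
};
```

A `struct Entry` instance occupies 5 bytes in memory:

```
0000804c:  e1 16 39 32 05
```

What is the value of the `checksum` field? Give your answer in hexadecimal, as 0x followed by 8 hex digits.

0x05323916

`checksum` follows `seq` (1 byte), so it starts at byte offset 1 and occupies 4 bytes.
Bytes at offsets 1..4: 16 39 32 05.
Little-endian: lowest address holds the least-significant byte.
Reassemble most-significant byte first: 05 32 39 16 → 0x05323916.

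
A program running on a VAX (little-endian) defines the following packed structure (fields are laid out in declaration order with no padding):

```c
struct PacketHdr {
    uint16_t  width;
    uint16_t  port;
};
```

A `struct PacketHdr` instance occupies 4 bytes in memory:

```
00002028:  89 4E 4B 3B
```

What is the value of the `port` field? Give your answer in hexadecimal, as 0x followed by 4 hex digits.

0x3B4B

`port` follows `width` (2 bytes), so it starts at byte offset 2 and occupies 2 bytes.
Bytes at offsets 2..3: 4B 3B.
Little-endian stores the least-significant byte at the lowest address.
Reassemble most-significant byte first: 3B 4B → 0x3B4B.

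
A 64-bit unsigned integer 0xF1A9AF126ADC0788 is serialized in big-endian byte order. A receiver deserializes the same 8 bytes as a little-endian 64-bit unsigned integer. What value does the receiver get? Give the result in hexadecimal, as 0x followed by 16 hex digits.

Stored big-endian, the bytes at ascending addresses are F1 A9 AF 12 6A DC 07 88.
Read back as little-endian, the first byte is least significant, giving 0x8807DC6A12AFA9F1.

0x8807DC6A12AFA9F1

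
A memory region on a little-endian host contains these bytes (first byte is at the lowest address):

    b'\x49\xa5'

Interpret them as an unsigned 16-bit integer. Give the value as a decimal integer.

42313

Little-endian: lowest address holds the least-significant byte.
Reassemble most-significant byte first: A5 49 → 0xA549.
0xA549 = 42313.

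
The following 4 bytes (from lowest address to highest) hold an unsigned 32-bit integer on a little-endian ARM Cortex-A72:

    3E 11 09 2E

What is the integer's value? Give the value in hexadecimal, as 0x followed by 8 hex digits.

0x2E09113E

In little-endian order the low byte comes first in memory.
Reassemble most-significant byte first: 2E 09 11 3E → 0x2E09113E.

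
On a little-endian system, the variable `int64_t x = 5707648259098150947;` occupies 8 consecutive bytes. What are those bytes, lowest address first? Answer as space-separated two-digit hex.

23 08 6C EA D9 A3 35 4F

5707648259098150947 in hexadecimal, padded to 64 bits, is 0x4F35A3D9EA6C0823.
Split into bytes (most-significant first): 4F 35 A3 D9 EA 6C 08 23.
Little-endian stores the least-significant byte at the lowest address.
So at ascending addresses the bytes are 23 08 6C EA D9 A3 35 4F.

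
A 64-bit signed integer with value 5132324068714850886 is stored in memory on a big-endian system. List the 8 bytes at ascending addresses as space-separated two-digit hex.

5132324068714850886 in hexadecimal, padded to 64 bits, is 0x4739AD8C5BEFAA46.
Split into bytes (most-significant first): 47 39 AD 8C 5B EF AA 46.
Big-endian stores the most-significant byte at the lowest address.
So the memory order matches the most-significant-first order: 47 39 AD 8C 5B EF AA 46.

47 39 AD 8C 5B EF AA 46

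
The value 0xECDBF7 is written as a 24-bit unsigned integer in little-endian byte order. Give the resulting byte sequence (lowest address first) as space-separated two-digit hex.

F7 DB EC

Split into bytes (most-significant first): EC DB F7.
Little-endian stores the least-significant byte at the lowest address.
So at ascending addresses the bytes are F7 DB EC.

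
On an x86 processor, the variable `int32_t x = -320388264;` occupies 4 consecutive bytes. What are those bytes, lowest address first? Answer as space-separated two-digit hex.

Two's complement of -320388264 in 32 bits: 320388264 = 0x1318BCA8; invert → 0xECE74357; add 1 → 0xECE74358.
Split into bytes (most-significant first): EC E7 43 58.
In little-endian order the low byte comes first in memory.
So at ascending addresses the bytes are 58 43 E7 EC.

58 43 E7 EC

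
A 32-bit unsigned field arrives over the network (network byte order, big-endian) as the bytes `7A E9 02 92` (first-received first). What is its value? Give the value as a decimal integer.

Big-endian stores the most-significant byte at the lowest address.
The bytes are already most-significant first: 0x7AE90292.
0x7AE90292 = 2062090898.

2062090898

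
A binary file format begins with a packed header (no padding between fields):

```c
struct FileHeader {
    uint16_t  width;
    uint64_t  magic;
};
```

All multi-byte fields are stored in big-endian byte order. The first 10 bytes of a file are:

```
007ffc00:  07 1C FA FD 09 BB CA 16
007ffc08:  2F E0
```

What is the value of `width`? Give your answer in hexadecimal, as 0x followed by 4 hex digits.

0x071C

`width` is the first field, at byte offset 0, occupying 2 bytes.
Bytes at offsets 0..1: 07 1C.
In big-endian order the high byte comes first in memory.
The bytes are already most-significant first: 0x071C.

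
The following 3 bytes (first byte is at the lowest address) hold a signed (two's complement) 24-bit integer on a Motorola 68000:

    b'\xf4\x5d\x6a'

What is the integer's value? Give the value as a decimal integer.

Big-endian: lowest address holds the most-significant byte.
The bytes are already most-significant first: 0xF45D6A.
Top bit is set, so as a signed 24-bit value this is 0xF45D6A − 2^24 = -762518.

-762518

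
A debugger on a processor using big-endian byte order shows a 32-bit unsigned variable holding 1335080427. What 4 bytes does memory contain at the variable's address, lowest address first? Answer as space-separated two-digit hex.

4F 93 B5 EB

1335080427 in hexadecimal, padded to 32 bits, is 0x4F93B5EB.
Split into bytes (most-significant first): 4F 93 B5 EB.
Big-endian: lowest address holds the most-significant byte.
So the memory order matches the most-significant-first order: 4F 93 B5 EB.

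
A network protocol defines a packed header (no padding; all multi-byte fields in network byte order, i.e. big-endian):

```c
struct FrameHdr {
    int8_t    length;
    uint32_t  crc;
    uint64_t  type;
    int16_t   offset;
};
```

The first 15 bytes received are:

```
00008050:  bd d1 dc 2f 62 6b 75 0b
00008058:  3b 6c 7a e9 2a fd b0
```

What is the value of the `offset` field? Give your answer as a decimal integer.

`offset` follows `length` (1 B), `crc` (4 B), `type` (8 B), so it starts at offset 1 + 4 + 8 = 13 and occupies 2 bytes.
Bytes at offsets 13..14: FD B0.
Big-endian stores the most-significant byte at the lowest address.
The bytes are already most-significant first: 0xFDB0.
Top bit is set, so as a signed 16-bit value this is 0xFDB0 − 2^16 = -592.

-592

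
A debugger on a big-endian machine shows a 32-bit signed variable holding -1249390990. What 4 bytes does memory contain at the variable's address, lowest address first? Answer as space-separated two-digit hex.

B5 87 CE 72

Two's complement of -1249390990 in 32 bits: 1249390990 = 0x4A78318E; invert → 0xB587CE71; add 1 → 0xB587CE72.
Split into bytes (most-significant first): B5 87 CE 72.
Big-endian: lowest address holds the most-significant byte.
So the memory order matches the most-significant-first order: B5 87 CE 72.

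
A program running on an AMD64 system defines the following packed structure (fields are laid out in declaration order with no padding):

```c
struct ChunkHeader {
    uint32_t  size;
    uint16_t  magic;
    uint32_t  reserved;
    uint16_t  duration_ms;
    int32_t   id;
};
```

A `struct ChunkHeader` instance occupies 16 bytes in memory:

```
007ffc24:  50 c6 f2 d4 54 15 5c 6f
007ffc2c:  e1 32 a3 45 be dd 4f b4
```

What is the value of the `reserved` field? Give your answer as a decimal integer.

`reserved` follows `size` (4 B), `magic` (2 B), so it starts at offset 4 + 2 = 6 and occupies 4 bytes.
Bytes at offsets 6..9: 5C 6F E1 32.
Little-endian stores the least-significant byte at the lowest address.
Reassemble most-significant byte first: 32 E1 6F 5C → 0x32E16F5C.
0x32E16F5C = 853634908.

853634908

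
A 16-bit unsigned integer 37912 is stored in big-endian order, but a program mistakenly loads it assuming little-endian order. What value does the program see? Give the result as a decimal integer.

6292

37912 in 16-bit hexadecimal is 0x9418.
Stored big-endian, the bytes at ascending addresses are 94 18.
Read back as little-endian, the first byte is least significant, giving 0x1894.
0x1894 = 6292.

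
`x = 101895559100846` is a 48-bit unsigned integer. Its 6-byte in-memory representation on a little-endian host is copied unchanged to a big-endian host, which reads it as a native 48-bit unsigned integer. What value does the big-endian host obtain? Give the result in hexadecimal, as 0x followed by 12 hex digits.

0xAEB99A68AC5C

101895559100846 in 48-bit hexadecimal is 0x5CAC689AB9AE.
Stored little-endian, the bytes at ascending addresses are AE B9 9A 68 AC 5C.
Read back as big-endian, the last byte is least significant, giving 0xAEB99A68AC5C.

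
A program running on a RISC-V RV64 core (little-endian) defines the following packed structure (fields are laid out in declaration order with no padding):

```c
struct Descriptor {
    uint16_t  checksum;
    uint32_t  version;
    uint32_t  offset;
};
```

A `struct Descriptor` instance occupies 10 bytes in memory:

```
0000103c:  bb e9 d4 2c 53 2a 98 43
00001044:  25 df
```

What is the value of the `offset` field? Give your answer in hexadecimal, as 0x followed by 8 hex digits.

0xDF254398

`offset` follows `checksum` (2 B), `version` (4 B), so it starts at offset 2 + 4 = 6 and occupies 4 bytes.
Bytes at offsets 6..9: 98 43 25 DF.
Little-endian stores the least-significant byte at the lowest address.
Reassemble most-significant byte first: DF 25 43 98 → 0xDF254398.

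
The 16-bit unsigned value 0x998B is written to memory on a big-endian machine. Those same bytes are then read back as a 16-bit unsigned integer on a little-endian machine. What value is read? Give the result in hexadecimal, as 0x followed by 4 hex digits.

0x8B99

Stored big-endian, the bytes at ascending addresses are 99 8B.
Read back as little-endian, the first byte is least significant, giving 0x8B99.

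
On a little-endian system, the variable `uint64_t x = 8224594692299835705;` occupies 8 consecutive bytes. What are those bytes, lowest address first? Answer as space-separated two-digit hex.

8224594692299835705 in hexadecimal, padded to 64 bits, is 0x7223A14C00184939.
Split into bytes (most-significant first): 72 23 A1 4C 00 18 49 39.
Little-endian stores the least-significant byte at the lowest address.
So at ascending addresses the bytes are 39 49 18 00 4C A1 23 72.

39 49 18 00 4C A1 23 72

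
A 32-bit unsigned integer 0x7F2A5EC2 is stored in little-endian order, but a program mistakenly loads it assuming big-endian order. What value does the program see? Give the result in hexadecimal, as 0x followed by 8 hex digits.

Stored little-endian, the bytes at ascending addresses are C2 5E 2A 7F.
Read back as big-endian, the last byte is least significant, giving 0xC25E2A7F.

0xC25E2A7F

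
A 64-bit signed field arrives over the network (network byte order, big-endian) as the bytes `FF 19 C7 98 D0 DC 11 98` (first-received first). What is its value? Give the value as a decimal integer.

-64801260467121768

Big-endian stores the most-significant byte at the lowest address.
The bytes are already most-significant first: 0xFF19C798D0DC1198.
Top bit is set, so as a signed 64-bit value this is 0xFF19C798D0DC1198 − 2^64 = -64801260467121768.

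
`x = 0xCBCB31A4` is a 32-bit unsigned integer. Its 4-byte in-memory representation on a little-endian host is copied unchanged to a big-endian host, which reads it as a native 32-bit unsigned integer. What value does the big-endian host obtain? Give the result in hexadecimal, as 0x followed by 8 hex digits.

Stored little-endian, the bytes at ascending addresses are A4 31 CB CB.
Read back as big-endian, the last byte is least significant, giving 0xA431CBCB.

0xA431CBCB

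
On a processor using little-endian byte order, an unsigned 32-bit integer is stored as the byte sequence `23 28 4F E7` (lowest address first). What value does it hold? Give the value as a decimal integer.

3880724515

Little-endian stores the least-significant byte at the lowest address.
Reassemble most-significant byte first: E7 4F 28 23 → 0xE74F2823.
0xE74F2823 = 3880724515.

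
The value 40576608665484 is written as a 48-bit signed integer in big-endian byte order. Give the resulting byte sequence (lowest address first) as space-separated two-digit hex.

40576608665484 in hexadecimal, padded to 48 bits, is 0x24E77A587F8C.
Split into bytes (most-significant first): 24 E7 7A 58 7F 8C.
Big-endian stores the most-significant byte at the lowest address.
So the memory order matches the most-significant-first order: 24 E7 7A 58 7F 8C.

24 E7 7A 58 7F 8C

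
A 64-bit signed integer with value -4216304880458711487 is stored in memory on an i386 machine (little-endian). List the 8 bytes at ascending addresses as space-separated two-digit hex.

Two's complement of -4216304880458711487 in 64 bits: 4216304880458711487 = 0x3A8352F3287CC1BF; invert → 0xC57CAD0CD7833E40; add 1 → 0xC57CAD0CD7833E41.
Split into bytes (most-significant first): C5 7C AD 0C D7 83 3E 41.
In little-endian order the low byte comes first in memory.
So at ascending addresses the bytes are 41 3E 83 D7 0C AD 7C C5.

41 3E 83 D7 0C AD 7C C5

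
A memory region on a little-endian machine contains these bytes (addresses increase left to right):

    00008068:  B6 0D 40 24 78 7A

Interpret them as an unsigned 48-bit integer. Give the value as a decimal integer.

134656422841782

In little-endian order the low byte comes first in memory.
Reassemble most-significant byte first: 7A 78 24 40 0D B6 → 0x7A7824400DB6.
0x7A7824400DB6 = 134656422841782.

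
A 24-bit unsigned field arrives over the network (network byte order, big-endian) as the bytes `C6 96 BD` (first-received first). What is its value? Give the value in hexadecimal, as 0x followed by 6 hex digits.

0xC696BD

In big-endian order the high byte comes first in memory.
The bytes are already most-significant first: 0xC696BD.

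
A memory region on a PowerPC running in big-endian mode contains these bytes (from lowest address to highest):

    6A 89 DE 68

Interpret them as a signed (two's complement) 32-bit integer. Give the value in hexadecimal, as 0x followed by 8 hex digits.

0x6A89DE68

Big-endian: lowest address holds the most-significant byte.
The bytes are already most-significant first: 0x6A89DE68.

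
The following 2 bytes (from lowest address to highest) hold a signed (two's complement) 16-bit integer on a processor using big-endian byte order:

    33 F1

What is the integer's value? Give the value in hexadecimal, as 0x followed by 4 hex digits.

In big-endian order the high byte comes first in memory.
The bytes are already most-significant first: 0x33F1.

0x33F1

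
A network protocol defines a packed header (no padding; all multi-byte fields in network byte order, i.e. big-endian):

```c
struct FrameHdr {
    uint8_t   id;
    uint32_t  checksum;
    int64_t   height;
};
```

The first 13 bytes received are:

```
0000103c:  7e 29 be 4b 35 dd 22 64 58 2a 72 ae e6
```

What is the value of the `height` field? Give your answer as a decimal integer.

-2512335312287256858

`height` follows `id` (1 B), `checksum` (4 B), so it starts at offset 1 + 4 = 5 and occupies 8 bytes.
Bytes at offsets 5..12: DD 22 64 58 2A 72 AE E6.
Big-endian stores the most-significant byte at the lowest address.
The bytes are already most-significant first: 0xDD2264582A72AEE6.
Top bit is set, so as a signed 64-bit value this is 0xDD2264582A72AEE6 − 2^64 = -2512335312287256858.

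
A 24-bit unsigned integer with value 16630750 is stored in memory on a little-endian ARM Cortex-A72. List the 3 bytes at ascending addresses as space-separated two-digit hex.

16630750 in hexadecimal, padded to 24 bits, is 0xFDC3DE.
Split into bytes (most-significant first): FD C3 DE.
Little-endian: lowest address holds the least-significant byte.
So at ascending addresses the bytes are DE C3 FD.

DE C3 FD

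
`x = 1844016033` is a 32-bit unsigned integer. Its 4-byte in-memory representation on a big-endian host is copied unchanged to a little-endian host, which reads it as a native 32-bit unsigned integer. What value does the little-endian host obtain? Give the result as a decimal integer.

1844016033 in 32-bit hexadecimal is 0x6DE973A1.
Stored big-endian, the bytes at ascending addresses are 6D E9 73 A1.
Read back as little-endian, the first byte is least significant, giving 0xA173E96D.
0xA173E96D = 2708728173.

2708728173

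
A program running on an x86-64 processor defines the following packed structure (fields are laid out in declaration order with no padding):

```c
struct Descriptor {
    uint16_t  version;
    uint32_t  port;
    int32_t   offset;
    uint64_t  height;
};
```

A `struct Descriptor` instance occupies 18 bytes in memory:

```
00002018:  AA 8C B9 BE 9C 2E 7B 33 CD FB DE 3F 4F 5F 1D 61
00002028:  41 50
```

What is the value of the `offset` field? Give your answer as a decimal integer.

`offset` follows `version` (2 B), `port` (4 B), so it starts at offset 2 + 4 = 6 and occupies 4 bytes.
Bytes at offsets 6..9: 7B 33 CD FB.
Little-endian: lowest address holds the least-significant byte.
Reassemble most-significant byte first: FB CD 33 7B → 0xFBCD337B.
Top bit is set, so as a signed 32-bit value this is 0xFBCD337B − 2^32 = -70438021.

-70438021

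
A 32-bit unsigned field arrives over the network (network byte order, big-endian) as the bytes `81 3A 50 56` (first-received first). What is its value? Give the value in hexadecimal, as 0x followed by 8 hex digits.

0x813A5056

In big-endian order the high byte comes first in memory.
The bytes are already most-significant first: 0x813A5056.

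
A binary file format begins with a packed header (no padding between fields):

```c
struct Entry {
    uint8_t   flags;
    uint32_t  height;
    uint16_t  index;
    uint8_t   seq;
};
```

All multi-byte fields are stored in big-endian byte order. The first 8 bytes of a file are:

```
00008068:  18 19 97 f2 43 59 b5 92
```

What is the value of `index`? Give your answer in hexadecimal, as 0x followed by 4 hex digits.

0x59B5

`index` follows `flags` (1 B), `height` (4 B), so it starts at offset 1 + 4 = 5 and occupies 2 bytes.
Bytes at offsets 5..6: 59 B5.
Big-endian stores the most-significant byte at the lowest address.
The bytes are already most-significant first: 0x59B5.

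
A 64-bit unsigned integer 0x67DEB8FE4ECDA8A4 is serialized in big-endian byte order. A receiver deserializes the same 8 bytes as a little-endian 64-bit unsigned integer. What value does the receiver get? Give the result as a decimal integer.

11864958957472243303

Stored big-endian, the bytes at ascending addresses are 67 DE B8 FE 4E CD A8 A4.
Read back as little-endian, the first byte is least significant, giving 0xA4A8CD4EFEB8DE67.
0xA4A8CD4EFEB8DE67 = 11864958957472243303.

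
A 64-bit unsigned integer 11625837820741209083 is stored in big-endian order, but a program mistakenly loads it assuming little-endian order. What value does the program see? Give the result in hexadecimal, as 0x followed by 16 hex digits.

0xFBCB94D1E64557A1

11625837820741209083 in 64-bit hexadecimal is 0xA15745E6D194CBFB.
Stored big-endian, the bytes at ascending addresses are A1 57 45 E6 D1 94 CB FB.
Read back as little-endian, the first byte is least significant, giving 0xFBCB94D1E64557A1.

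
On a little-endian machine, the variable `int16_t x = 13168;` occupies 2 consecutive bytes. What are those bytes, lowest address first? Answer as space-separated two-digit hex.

70 33

13168 in hexadecimal, padded to 16 bits, is 0x3370.
Split into bytes (most-significant first): 33 70.
In little-endian order the low byte comes first in memory.
So at ascending addresses the bytes are 70 33.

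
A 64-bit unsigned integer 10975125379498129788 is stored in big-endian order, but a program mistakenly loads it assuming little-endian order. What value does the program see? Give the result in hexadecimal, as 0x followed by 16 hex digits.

10975125379498129788 in 64-bit hexadecimal is 0x984F7A624A5C397C.
Stored big-endian, the bytes at ascending addresses are 98 4F 7A 62 4A 5C 39 7C.
Read back as little-endian, the first byte is least significant, giving 0x7C395C4A627A4F98.

0x7C395C4A627A4F98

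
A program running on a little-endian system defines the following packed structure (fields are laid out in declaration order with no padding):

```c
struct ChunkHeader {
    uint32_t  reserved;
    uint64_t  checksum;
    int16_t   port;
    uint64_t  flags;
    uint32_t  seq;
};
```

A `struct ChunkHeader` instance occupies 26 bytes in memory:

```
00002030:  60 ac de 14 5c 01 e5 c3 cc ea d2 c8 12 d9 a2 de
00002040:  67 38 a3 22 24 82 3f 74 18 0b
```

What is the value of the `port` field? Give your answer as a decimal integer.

`port` follows `reserved` (4 B), `checksum` (8 B), so it starts at offset 4 + 8 = 12 and occupies 2 bytes.
Bytes at offsets 12..13: 12 D9.
Little-endian stores the least-significant byte at the lowest address.
Reassemble most-significant byte first: D9 12 → 0xD912.
Top bit is set, so as a signed 16-bit value this is 0xD912 − 2^16 = -9966.

-9966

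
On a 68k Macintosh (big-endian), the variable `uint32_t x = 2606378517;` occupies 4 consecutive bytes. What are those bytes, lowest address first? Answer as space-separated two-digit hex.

2606378517 in hexadecimal, padded to 32 bits, is 0x9B5A2E15.
Split into bytes (most-significant first): 9B 5A 2E 15.
Big-endian stores the most-significant byte at the lowest address.
So the memory order matches the most-significant-first order: 9B 5A 2E 15.

9B 5A 2E 15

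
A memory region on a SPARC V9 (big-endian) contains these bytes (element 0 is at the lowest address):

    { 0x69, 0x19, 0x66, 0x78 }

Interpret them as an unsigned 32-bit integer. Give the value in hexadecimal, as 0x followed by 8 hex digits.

Big-endian stores the most-significant byte at the lowest address.
The bytes are already most-significant first: 0x69196678.

0x69196678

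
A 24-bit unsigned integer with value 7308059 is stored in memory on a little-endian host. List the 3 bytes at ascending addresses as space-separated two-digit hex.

1B 83 6F

7308059 in hexadecimal, padded to 24 bits, is 0x6F831B.
Split into bytes (most-significant first): 6F 83 1B.
In little-endian order the low byte comes first in memory.
So at ascending addresses the bytes are 1B 83 6F.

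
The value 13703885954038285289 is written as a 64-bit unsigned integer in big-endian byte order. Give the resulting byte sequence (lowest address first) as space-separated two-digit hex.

BE 2D FB AB 3C EA C3 E9

13703885954038285289 in hexadecimal, padded to 64 bits, is 0xBE2DFBAB3CEAC3E9.
Split into bytes (most-significant first): BE 2D FB AB 3C EA C3 E9.
Big-endian stores the most-significant byte at the lowest address.
So the memory order matches the most-significant-first order: BE 2D FB AB 3C EA C3 E9.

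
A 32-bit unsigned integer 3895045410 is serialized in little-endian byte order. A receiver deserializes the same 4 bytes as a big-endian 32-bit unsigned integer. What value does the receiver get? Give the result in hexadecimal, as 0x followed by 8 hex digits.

3895045410 in 32-bit hexadecimal is 0xE829AD22.
Stored little-endian, the bytes at ascending addresses are 22 AD 29 E8.
Read back as big-endian, the last byte is least significant, giving 0x22AD29E8.

0x22AD29E8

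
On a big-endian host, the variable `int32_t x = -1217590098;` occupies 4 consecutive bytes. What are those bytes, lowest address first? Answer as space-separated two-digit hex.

B7 6D 0C AE

Two's complement of -1217590098 in 32 bits: 1217590098 = 0x4892F352; invert → 0xB76D0CAD; add 1 → 0xB76D0CAE.
Split into bytes (most-significant first): B7 6D 0C AE.
In big-endian order the high byte comes first in memory.
So the memory order matches the most-significant-first order: B7 6D 0C AE.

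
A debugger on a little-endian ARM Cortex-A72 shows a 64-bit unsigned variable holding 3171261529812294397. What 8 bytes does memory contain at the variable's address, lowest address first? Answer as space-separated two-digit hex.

3171261529812294397 in hexadecimal, padded to 64 bits, is 0x2C02958F2E52DAFD.
Split into bytes (most-significant first): 2C 02 95 8F 2E 52 DA FD.
In little-endian order the low byte comes first in memory.
So at ascending addresses the bytes are FD DA 52 2E 8F 95 02 2C.

FD DA 52 2E 8F 95 02 2C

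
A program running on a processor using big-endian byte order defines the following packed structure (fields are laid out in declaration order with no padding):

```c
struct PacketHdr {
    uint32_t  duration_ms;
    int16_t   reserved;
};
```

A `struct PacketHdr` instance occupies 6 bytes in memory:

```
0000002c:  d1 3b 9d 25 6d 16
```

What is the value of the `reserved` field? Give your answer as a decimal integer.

27926

`reserved` follows `duration_ms` (4 bytes), so it starts at byte offset 4 and occupies 2 bytes.
Bytes at offsets 4..5: 6D 16.
Big-endian stores the most-significant byte at the lowest address.
The bytes are already most-significant first: 0x6D16.
0x6D16 = 27926.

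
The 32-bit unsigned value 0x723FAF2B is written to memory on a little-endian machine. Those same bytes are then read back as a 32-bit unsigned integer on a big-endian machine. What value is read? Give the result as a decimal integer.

Stored little-endian, the bytes at ascending addresses are 2B AF 3F 72.
Read back as big-endian, the last byte is least significant, giving 0x2BAF3F72.
0x2BAF3F72 = 732905330.

732905330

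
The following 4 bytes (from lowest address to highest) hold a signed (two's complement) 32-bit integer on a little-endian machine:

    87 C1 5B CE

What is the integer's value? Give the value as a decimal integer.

In little-endian order the low byte comes first in memory.
Reassemble most-significant byte first: CE 5B C1 87 → 0xCE5BC187.
Top bit is set, so as a signed 32-bit value this is 0xCE5BC187 − 2^32 = -832847481.

-832847481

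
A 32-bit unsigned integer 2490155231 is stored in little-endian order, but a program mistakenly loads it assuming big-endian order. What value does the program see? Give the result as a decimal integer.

3753929876

2490155231 in 32-bit hexadecimal is 0x946CC0DF.
Stored little-endian, the bytes at ascending addresses are DF C0 6C 94.
Read back as big-endian, the last byte is least significant, giving 0xDFC06C94.
0xDFC06C94 = 3753929876.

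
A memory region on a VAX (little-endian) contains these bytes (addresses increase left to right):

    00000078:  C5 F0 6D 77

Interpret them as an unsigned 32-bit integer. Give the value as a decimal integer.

2003693765

Little-endian stores the least-significant byte at the lowest address.
Reassemble most-significant byte first: 77 6D F0 C5 → 0x776DF0C5.
0x776DF0C5 = 2003693765.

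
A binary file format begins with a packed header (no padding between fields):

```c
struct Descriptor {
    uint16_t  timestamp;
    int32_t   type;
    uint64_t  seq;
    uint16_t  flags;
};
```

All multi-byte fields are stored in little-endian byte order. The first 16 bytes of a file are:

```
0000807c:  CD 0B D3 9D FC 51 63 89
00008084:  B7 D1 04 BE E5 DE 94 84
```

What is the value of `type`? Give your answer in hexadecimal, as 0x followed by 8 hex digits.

`type` follows `timestamp` (2 bytes), so it starts at byte offset 2 and occupies 4 bytes.
Bytes at offsets 2..5: D3 9D FC 51.
Little-endian stores the least-significant byte at the lowest address.
Reassemble most-significant byte first: 51 FC 9D D3 → 0x51FC9DD3.

0x51FC9DD3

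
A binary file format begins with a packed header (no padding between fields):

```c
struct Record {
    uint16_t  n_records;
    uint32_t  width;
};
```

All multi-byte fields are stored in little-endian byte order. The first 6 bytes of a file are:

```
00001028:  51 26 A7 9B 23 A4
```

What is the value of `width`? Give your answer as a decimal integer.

`width` follows `n_records` (2 bytes), so it starts at byte offset 2 and occupies 4 bytes.
Bytes at offsets 2..5: A7 9B 23 A4.
Little-endian: lowest address holds the least-significant byte.
Reassemble most-significant byte first: A4 23 9B A7 → 0xA4239BA7.
0xA4239BA7 = 2753797031.

2753797031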